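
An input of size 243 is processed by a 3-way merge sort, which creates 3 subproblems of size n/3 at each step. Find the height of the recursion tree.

For divide and conquer with division factor 3:

Problem sizes at each level:
Level 0: 243
Level 1: 81
Level 2: 27
Level 3: 9
Level 4: 3
Level 5: 1

The root is level 0 and the size-1 base case is level 5 (the tree spans levels 0 through 5, i.e. 6 levels counting the root), so the depth is the number of divisions: log_3(243) = 5

The recursion tree depth is log_3(243) = 5. At each level, the problem size is divided by 3, so it takes 5 divisions to reduce to a base case of size 1. The algorithm makes 3 recursive calls at each level.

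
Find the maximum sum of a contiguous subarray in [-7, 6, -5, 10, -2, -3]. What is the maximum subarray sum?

Using Kadane's algorithm on [-7, 6, -5, 10, -2, -3]:

Scanning through the array:
Position 1 (value 6): max_ending_here = 6, max_so_far = 6
Position 2 (value -5): max_ending_here = 1, max_so_far = 6
Position 3 (value 10): max_ending_here = 11, max_so_far = 11
Position 4 (value -2): max_ending_here = 9, max_so_far = 11
Position 5 (value -3): max_ending_here = 6, max_so_far = 11

Maximum subarray: [6, -5, 10]
Maximum sum: 11

The maximum subarray is [6, -5, 10] with sum 11. This subarray runs from index 1 to index 3.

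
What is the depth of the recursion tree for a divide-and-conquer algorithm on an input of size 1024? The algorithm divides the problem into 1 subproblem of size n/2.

For divide and conquer with division factor 2:

Problem sizes at each level:
Level 0: 1024
Level 1: 512
Level 2: 256
Level 3: 128
Level 4: 64
Level 5: 32
Level 6: 16
Level 7: 8
Level 8: 4
Level 9: 2
Level 10: 1

The root is level 0 and the size-1 base case is level 10 (the tree spans levels 0 through 10, i.e. 11 levels counting the root), so the depth is the number of divisions: log_2(1024) = 10

The recursion tree depth is log_2(1024) = 10. At each level, the problem size is divided by 2, so it takes 10 divisions to reduce to a base case of size 1. The algorithm makes 1 recursive call at each level.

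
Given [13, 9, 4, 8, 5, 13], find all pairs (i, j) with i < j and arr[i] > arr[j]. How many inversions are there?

Finding inversions in [13, 9, 4, 8, 5, 13]:

(0, 1): arr[0]=13 > arr[1]=9
(0, 2): arr[0]=13 > arr[2]=4
(0, 3): arr[0]=13 > arr[3]=8
(0, 4): arr[0]=13 > arr[4]=5
(1, 2): arr[1]=9 > arr[2]=4
(1, 3): arr[1]=9 > arr[3]=8
(1, 4): arr[1]=9 > arr[4]=5
(3, 4): arr[3]=8 > arr[4]=5

Total inversions: 8

The array has 8 inversion(s): (0,1), (0,2), (0,3), (0,4), (1,2), (1,3), (1,4), (3,4). Each pair (i,j) satisfies i < j and arr[i] > arr[j].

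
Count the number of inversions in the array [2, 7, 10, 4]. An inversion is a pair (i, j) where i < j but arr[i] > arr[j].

Finding inversions in [2, 7, 10, 4]:

(1, 3): arr[1]=7 > arr[3]=4
(2, 3): arr[2]=10 > arr[3]=4

Total inversions: 2

The array has 2 inversion(s): (1,3), (2,3). Each pair (i,j) satisfies i < j and arr[i] > arr[j].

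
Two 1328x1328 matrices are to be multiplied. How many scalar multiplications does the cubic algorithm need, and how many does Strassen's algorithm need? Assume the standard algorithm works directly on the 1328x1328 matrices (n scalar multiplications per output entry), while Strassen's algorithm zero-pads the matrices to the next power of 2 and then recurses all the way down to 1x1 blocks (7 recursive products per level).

Matrix multiplication for 1328x1328 matrices:

Strassen's algorithm requires power-of-2 dimensions. Pad 1328x1328 to 2048x2048 (next power of 2).

Standard algorithm: 1328^3 = 2342039552 multiplications
Strassen's algorithm: 7^(log2(2048)) = 7^11 = 1977326743 multiplications
Savings: 2342039552 - 1977326743 = 364712809 multiplications

Standard: 2342039552 multiplications (1328^3). Strassen: 1977326743 multiplications (7^11, after padding to 2048x2048). Strassen reduces 8 recursive multiplications to 7 at each level.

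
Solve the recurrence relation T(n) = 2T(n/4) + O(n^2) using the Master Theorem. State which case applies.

Master Theorem for T(n) = 2T(n/4) + O(n^2):

a = 2, b = 4, c = 2
log_b(a) = log_4(2) = 0.5000

Case 3: c = 2 > log_4(2) = 0.5000
T(n) = O(n^2) = O(n^2)

For T(n) = 2T(n/4) + O(n^2): log_4(2) = 0.5000. This is Case 3 of the Master Theorem (c > log_b(a), work dominated by root), giving O(n^2).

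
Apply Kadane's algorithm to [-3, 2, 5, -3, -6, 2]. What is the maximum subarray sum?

Using Kadane's algorithm on [-3, 2, 5, -3, -6, 2]:

Scanning through the array:
Position 1 (value 2): max_ending_here = 2, max_so_far = 2
Position 2 (value 5): max_ending_here = 7, max_so_far = 7
Position 3 (value -3): max_ending_here = 4, max_so_far = 7
Position 4 (value -6): max_ending_here = -2, max_so_far = 7
Position 5 (value 2): max_ending_here = 2, max_so_far = 7

Maximum subarray: [2, 5]
Maximum sum: 7

The maximum subarray is [2, 5] with sum 7. This subarray runs from index 1 to index 2.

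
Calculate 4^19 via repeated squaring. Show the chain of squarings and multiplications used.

Computing 4^19 by squaring (build up from 4^1; each line after the first costs one multiplication):

4^1 = 4
4^2 = (4^1)^2 = 4^2 = 16
4^4 = (4^2)^2 = 16^2 = 256
4^8 = (4^4)^2 = 256^2 = 65536
4^9 = 4 * 4^8 = 4 * 65536 = 262144
4^18 = (4^9)^2 = 262144^2 = 68719476736
4^19 = 4 * 4^18 = 4 * 68719476736 = 274877906944

Result: 274877906944
Multiplications needed: 6 (6 lines after 4^1)

4^19 = 274877906944. Using exponentiation by squaring, this requires 6 multiplications. The key idea: if the exponent is even, square the half-power; if odd, multiply by the base once.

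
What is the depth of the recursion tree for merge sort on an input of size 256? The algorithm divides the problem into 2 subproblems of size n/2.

For divide and conquer with division factor 2:

Problem sizes at each level:
Level 0: 256
Level 1: 128
Level 2: 64
Level 3: 32
Level 4: 16
Level 5: 8
Level 6: 4
Level 7: 2
Level 8: 1

The root is level 0 and the size-1 base case is level 8 (the tree spans levels 0 through 8, i.e. 9 levels counting the root), so the depth is the number of divisions: log_2(256) = 8

The recursion tree depth is log_2(256) = 8. At each level, the problem size is divided by 2, so it takes 8 divisions to reduce to a base case of size 1. The algorithm makes 2 recursive calls at each level.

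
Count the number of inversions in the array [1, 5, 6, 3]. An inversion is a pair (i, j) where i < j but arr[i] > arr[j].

Finding inversions in [1, 5, 6, 3]:

(1, 3): arr[1]=5 > arr[3]=3
(2, 3): arr[2]=6 > arr[3]=3

Total inversions: 2

The array has 2 inversion(s): (1,3), (2,3). Each pair (i,j) satisfies i < j and arr[i] > arr[j].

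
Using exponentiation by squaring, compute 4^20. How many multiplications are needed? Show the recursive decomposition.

Computing 4^20 by squaring (build up from 4^1; each line after the first costs one multiplication):

4^1 = 4
4^2 = (4^1)^2 = 4^2 = 16
4^4 = (4^2)^2 = 16^2 = 256
4^5 = 4 * 4^4 = 4 * 256 = 1024
4^10 = (4^5)^2 = 1024^2 = 1048576
4^20 = (4^10)^2 = 1048576^2 = 1099511627776

Result: 1099511627776
Multiplications needed: 5 (5 lines after 4^1)

4^20 = 1099511627776. Using exponentiation by squaring, this requires 5 multiplications. The key idea: if the exponent is even, square the half-power; if odd, multiply by the base once.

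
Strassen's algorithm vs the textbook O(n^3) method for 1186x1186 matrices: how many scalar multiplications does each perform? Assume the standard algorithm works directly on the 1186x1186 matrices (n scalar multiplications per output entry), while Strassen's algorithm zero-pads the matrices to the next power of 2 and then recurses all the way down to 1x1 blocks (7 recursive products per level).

Matrix multiplication for 1186x1186 matrices:

Strassen's algorithm requires power-of-2 dimensions. Pad 1186x1186 to 2048x2048 (next power of 2).

Standard algorithm: 1186^3 = 1668222856 multiplications
Strassen's algorithm: 7^(log2(2048)) = 7^11 = 1977326743 multiplications
Difference: 1668222856 - 1977326743 = -309103887 (Strassen uses MORE here due to padding overhead — for small or just-over-power-of-2 n, padding can outweigh the per-level savings)

Standard: 1668222856 multiplications (1186^3). Strassen: 1977326743 multiplications (7^11, after padding to 2048x2048). Strassen reduces 8 recursive multiplications to 7 at each level.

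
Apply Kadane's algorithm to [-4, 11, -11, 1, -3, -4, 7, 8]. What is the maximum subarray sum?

Using Kadane's algorithm on [-4, 11, -11, 1, -3, -4, 7, 8]:

Scanning through the array:
Position 1 (value 11): max_ending_here = 11, max_so_far = 11
Position 2 (value -11): max_ending_here = 0, max_so_far = 11
Position 3 (value 1): max_ending_here = 1, max_so_far = 11
Position 4 (value -3): max_ending_here = -2, max_so_far = 11
Position 5 (value -4): max_ending_here = -4, max_so_far = 11
Position 6 (value 7): max_ending_here = 7, max_so_far = 11
Position 7 (value 8): max_ending_here = 15, max_so_far = 15

Maximum subarray: [7, 8]
Maximum sum: 15

The maximum subarray is [7, 8] with sum 15. This subarray runs from index 6 to index 7.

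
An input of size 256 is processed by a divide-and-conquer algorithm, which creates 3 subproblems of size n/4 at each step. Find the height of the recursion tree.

For divide and conquer with division factor 4:

Problem sizes at each level:
Level 0: 256
Level 1: 64
Level 2: 16
Level 3: 4
Level 4: 1

The root is level 0 and the size-1 base case is level 4 (the tree spans levels 0 through 4, i.e. 5 levels counting the root), so the depth is the number of divisions: log_4(256) = 4

The recursion tree depth is log_4(256) = 4. At each level, the problem size is divided by 4, so it takes 4 divisions to reduce to a base case of size 1. The algorithm makes 3 recursive calls at each level.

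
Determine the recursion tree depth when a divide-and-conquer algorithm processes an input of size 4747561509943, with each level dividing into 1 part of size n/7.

For divide and conquer with division factor 7:

Problem sizes at each level:
Level 0: 4747561509943
Level 1: 678223072849
Level 2: 96889010407
Level 3: 13841287201
Level 4: 1977326743
Level 5: 282475249
Level 6: 40353607
Level 7: 5764801
Level 8: 823543
Level 9: 117649
Level 10: 16807
Level 11: 2401
Level 12: 343
Level 13: 49
Level 14: 7
Level 15: 1

The root is level 0 and the size-1 base case is level 15 (the tree spans levels 0 through 15, i.e. 16 levels counting the root), so the depth is the number of divisions: log_7(4747561509943) = 15

The recursion tree depth is log_7(4747561509943) = 15. At each level, the problem size is divided by 7, so it takes 15 divisions to reduce to a base case of size 1. The algorithm makes 1 recursive call at each level.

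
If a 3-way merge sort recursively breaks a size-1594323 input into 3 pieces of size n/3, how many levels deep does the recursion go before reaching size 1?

For divide and conquer with division factor 3:

Problem sizes at each level:
Level 0: 1594323
Level 1: 531441
Level 2: 177147
Level 3: 59049
Level 4: 19683
Level 5: 6561
Level 6: 2187
Level 7: 729
Level 8: 243
Level 9: 81
Level 10: 27
Level 11: 9
Level 12: 3
Level 13: 1

The root is level 0 and the size-1 base case is level 13 (the tree spans levels 0 through 13, i.e. 14 levels counting the root), so the depth is the number of divisions: log_3(1594323) = 13

The recursion tree depth is log_3(1594323) = 13. At each level, the problem size is divided by 3, so it takes 13 divisions to reduce to a base case of size 1. The algorithm makes 3 recursive calls at each level.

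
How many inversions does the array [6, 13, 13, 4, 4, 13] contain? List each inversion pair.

Finding inversions in [6, 13, 13, 4, 4, 13]:

(0, 3): arr[0]=6 > arr[3]=4
(0, 4): arr[0]=6 > arr[4]=4
(1, 3): arr[1]=13 > arr[3]=4
(1, 4): arr[1]=13 > arr[4]=4
(2, 3): arr[2]=13 > arr[3]=4
(2, 4): arr[2]=13 > arr[4]=4

Total inversions: 6

The array has 6 inversion(s): (0,3), (0,4), (1,3), (1,4), (2,3), (2,4). Each pair (i,j) satisfies i < j and arr[i] > arr[j].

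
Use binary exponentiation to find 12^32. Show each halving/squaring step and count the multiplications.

Computing 12^32 by squaring (build up from 12^1; each line after the first costs one multiplication):

12^1 = 12
12^2 = (12^1)^2 = 12^2 = 144
12^4 = (12^2)^2 = 144^2 = 20736
12^8 = (12^4)^2 = 20736^2 = 429981696
12^16 = (12^8)^2 = 429981696^2 = 184884258895036416
12^32 = (12^16)^2 = 184884258895036416^2 = 34182189187166852111368841966125056

Result: 34182189187166852111368841966125056
Multiplications needed: 5 (5 lines after 12^1)

12^32 = 34182189187166852111368841966125056. Using exponentiation by squaring, this requires 5 multiplications. The key idea: if the exponent is even, square the half-power; if odd, multiply by the base once.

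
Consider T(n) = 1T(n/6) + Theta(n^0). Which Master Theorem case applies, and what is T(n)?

Master Theorem for T(n) = 1T(n/6) + O(n^0):

a = 1, b = 6, c = 0
log_b(a) = log_6(1) = 0.0000

Case 2: c = 0 = log_6(1) = 0.0000
T(n) = O(n^0 log n) = O(log n)

For T(n) = 1T(n/6) + O(n^0): log_6(1) = 0.0000. This is Case 2 of the Master Theorem (c = log_b(a), equal work at all levels), giving O(log n).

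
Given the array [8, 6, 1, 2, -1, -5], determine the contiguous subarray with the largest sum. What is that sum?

Using Kadane's algorithm on [8, 6, 1, 2, -1, -5]:

Scanning through the array:
Position 1 (value 6): max_ending_here = 14, max_so_far = 14
Position 2 (value 1): max_ending_here = 15, max_so_far = 15
Position 3 (value 2): max_ending_here = 17, max_so_far = 17
Position 4 (value -1): max_ending_here = 16, max_so_far = 17
Position 5 (value -5): max_ending_here = 11, max_so_far = 17

Maximum subarray: [8, 6, 1, 2]
Maximum sum: 17

The maximum subarray is [8, 6, 1, 2] with sum 17. This subarray runs from index 0 to index 3.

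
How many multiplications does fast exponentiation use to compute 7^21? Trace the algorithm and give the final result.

Computing 7^21 by squaring (build up from 7^1; each line after the first costs one multiplication):

7^1 = 7
7^2 = (7^1)^2 = 7^2 = 49
7^4 = (7^2)^2 = 49^2 = 2401
7^5 = 7 * 7^4 = 7 * 2401 = 16807
7^10 = (7^5)^2 = 16807^2 = 282475249
7^20 = (7^10)^2 = 282475249^2 = 79792266297612001
7^21 = 7 * 7^20 = 7 * 79792266297612001 = 558545864083284007

Result: 558545864083284007
Multiplications needed: 6 (6 lines after 7^1)

7^21 = 558545864083284007. Using exponentiation by squaring, this requires 6 multiplications. The key idea: if the exponent is even, square the half-power; if odd, multiply by the base once.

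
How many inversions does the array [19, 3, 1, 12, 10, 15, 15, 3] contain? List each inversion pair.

Finding inversions in [19, 3, 1, 12, 10, 15, 15, 3]:

(0, 1): arr[0]=19 > arr[1]=3
(0, 2): arr[0]=19 > arr[2]=1
(0, 3): arr[0]=19 > arr[3]=12
(0, 4): arr[0]=19 > arr[4]=10
(0, 5): arr[0]=19 > arr[5]=15
(0, 6): arr[0]=19 > arr[6]=15
(0, 7): arr[0]=19 > arr[7]=3
(1, 2): arr[1]=3 > arr[2]=1
(3, 4): arr[3]=12 > arr[4]=10
(3, 7): arr[3]=12 > arr[7]=3
(4, 7): arr[4]=10 > arr[7]=3
(5, 7): arr[5]=15 > arr[7]=3
(6, 7): arr[6]=15 > arr[7]=3

Total inversions: 13

The array has 13 inversion(s): (0,1), (0,2), (0,3), (0,4), (0,5), (0,6), (0,7), (1,2), (3,4), (3,7), (4,7), (5,7), (6,7). Each pair (i,j) satisfies i < j and arr[i] > arr[j].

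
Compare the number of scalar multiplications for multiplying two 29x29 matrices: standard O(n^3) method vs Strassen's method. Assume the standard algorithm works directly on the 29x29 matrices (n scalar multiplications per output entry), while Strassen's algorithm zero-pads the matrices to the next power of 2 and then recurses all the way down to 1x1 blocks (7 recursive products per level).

Matrix multiplication for 29x29 matrices:

Strassen's algorithm requires power-of-2 dimensions. Pad 29x29 to 32x32 (next power of 2).

Standard algorithm: 29^3 = 24389 multiplications
Strassen's algorithm: 7^(log2(32)) = 7^5 = 16807 multiplications
Savings: 24389 - 16807 = 7582 multiplications

Standard: 24389 multiplications (29^3). Strassen: 16807 multiplications (7^5, after padding to 32x32). Strassen reduces 8 recursive multiplications to 7 at each level.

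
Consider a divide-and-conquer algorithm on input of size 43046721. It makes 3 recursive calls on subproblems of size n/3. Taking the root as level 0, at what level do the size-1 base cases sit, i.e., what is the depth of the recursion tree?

For divide and conquer with division factor 3:

Problem sizes at each level:
Level 0: 43046721
Level 1: 14348907
Level 2: 4782969
Level 3: 1594323
Level 4: 531441
Level 5: 177147
Level 6: 59049
Level 7: 19683
Level 8: 6561
Level 9: 2187
Level 10: 729
Level 11: 243
Level 12: 81
Level 13: 27
Level 14: 9
Level 15: 3
Level 16: 1

The root is level 0 and the size-1 base case is level 16 (the tree spans levels 0 through 16, i.e. 17 levels counting the root), so the depth is the number of divisions: log_3(43046721) = 16

The recursion tree depth is log_3(43046721) = 16. At each level, the problem size is divided by 3, so it takes 16 divisions to reduce to a base case of size 1. The algorithm makes 3 recursive calls at each level.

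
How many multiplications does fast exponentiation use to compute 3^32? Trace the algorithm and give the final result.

Computing 3^32 by squaring (build up from 3^1; each line after the first costs one multiplication):

3^1 = 3
3^2 = (3^1)^2 = 3^2 = 9
3^4 = (3^2)^2 = 9^2 = 81
3^8 = (3^4)^2 = 81^2 = 6561
3^16 = (3^8)^2 = 6561^2 = 43046721
3^32 = (3^16)^2 = 43046721^2 = 1853020188851841

Result: 1853020188851841
Multiplications needed: 5 (5 lines after 3^1)

3^32 = 1853020188851841. Using exponentiation by squaring, this requires 5 multiplications. The key idea: if the exponent is even, square the half-power; if odd, multiply by the base once.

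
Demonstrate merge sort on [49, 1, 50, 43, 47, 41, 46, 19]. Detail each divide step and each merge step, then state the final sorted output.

Merge sort trace:

Split: [49, 1, 50, 43, 47, 41, 46, 19] -> [49, 1, 50, 43] and [47, 41, 46, 19]
  Split: [49, 1, 50, 43] -> [49, 1] and [50, 43]
    Split: [49, 1] -> [49] and [1]
    Merge: [49] + [1] -> [1, 49]
    Split: [50, 43] -> [50] and [43]
    Merge: [50] + [43] -> [43, 50]
  Merge: [1, 49] + [43, 50] -> [1, 43, 49, 50]
  Split: [47, 41, 46, 19] -> [47, 41] and [46, 19]
    Split: [47, 41] -> [47] and [41]
    Merge: [47] + [41] -> [41, 47]
    Split: [46, 19] -> [46] and [19]
    Merge: [46] + [19] -> [19, 46]
  Merge: [41, 47] + [19, 46] -> [19, 41, 46, 47]
Merge: [1, 43, 49, 50] + [19, 41, 46, 47] -> [1, 19, 41, 43, 46, 47, 49, 50]

Final sorted array: [1, 19, 41, 43, 46, 47, 49, 50]

The merge sort proceeds by recursively splitting the array and merging sorted halves.
After all merges, the sorted array is [1, 19, 41, 43, 46, 47, 49, 50].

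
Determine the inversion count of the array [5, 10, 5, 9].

Finding inversions in [5, 10, 5, 9]:

(1, 2): arr[1]=10 > arr[2]=5
(1, 3): arr[1]=10 > arr[3]=9

Total inversions: 2

The array has 2 inversion(s): (1,2), (1,3). Each pair (i,j) satisfies i < j and arr[i] > arr[j].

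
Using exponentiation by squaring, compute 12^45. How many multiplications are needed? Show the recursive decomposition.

Computing 12^45 by squaring (build up from 12^1; each line after the first costs one multiplication):

12^1 = 12
12^2 = (12^1)^2 = 12^2 = 144
12^4 = (12^2)^2 = 144^2 = 20736
12^5 = 12 * 12^4 = 12 * 20736 = 248832
12^10 = (12^5)^2 = 248832^2 = 61917364224
12^11 = 12 * 12^10 = 12 * 61917364224 = 743008370688
12^22 = (12^11)^2 = 743008370688^2 = 552061438912436417593344
12^44 = (12^22)^2 = 552061438912436417593344^2 = 304771832334069766392840191887919236168953102336
12^45 = 12 * 12^44 = 12 * 304771832334069766392840191887919236168953102336 = 3657261988008837196714082302655030834027437228032

Result: 3657261988008837196714082302655030834027437228032
Multiplications needed: 8 (8 lines after 12^1)

12^45 = 3657261988008837196714082302655030834027437228032. Using exponentiation by squaring, this requires 8 multiplications. The key idea: if the exponent is even, square the half-power; if odd, multiply by the base once.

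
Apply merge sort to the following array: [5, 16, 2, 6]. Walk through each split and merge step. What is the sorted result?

Merge sort trace:

Split: [5, 16, 2, 6] -> [5, 16] and [2, 6]
  Split: [5, 16] -> [5] and [16]
  Merge: [5] + [16] -> [5, 16]
  Split: [2, 6] -> [2] and [6]
  Merge: [2] + [6] -> [2, 6]
Merge: [5, 16] + [2, 6] -> [2, 5, 6, 16]

Final sorted array: [2, 5, 6, 16]

The merge sort proceeds by recursively splitting the array and merging sorted halves.
After all merges, the sorted array is [2, 5, 6, 16].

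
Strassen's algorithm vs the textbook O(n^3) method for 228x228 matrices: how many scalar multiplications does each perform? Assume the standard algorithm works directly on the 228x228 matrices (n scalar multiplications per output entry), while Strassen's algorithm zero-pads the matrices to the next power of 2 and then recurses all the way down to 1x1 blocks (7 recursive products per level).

Matrix multiplication for 228x228 matrices:

Strassen's algorithm requires power-of-2 dimensions. Pad 228x228 to 256x256 (next power of 2).

Standard algorithm: 228^3 = 11852352 multiplications
Strassen's algorithm: 7^(log2(256)) = 7^8 = 5764801 multiplications
Savings: 11852352 - 5764801 = 6087551 multiplications

Standard: 11852352 multiplications (228^3). Strassen: 5764801 multiplications (7^8, after padding to 256x256). Strassen reduces 8 recursive multiplications to 7 at each level.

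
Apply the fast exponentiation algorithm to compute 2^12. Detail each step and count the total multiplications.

Computing 2^12 by squaring (build up from 2^1; each line after the first costs one multiplication):

2^1 = 2
2^2 = (2^1)^2 = 2^2 = 4
2^3 = 2 * 2^2 = 2 * 4 = 8
2^6 = (2^3)^2 = 8^2 = 64
2^12 = (2^6)^2 = 64^2 = 4096

Result: 4096
Multiplications needed: 4 (4 lines after 2^1)

2^12 = 4096. Using exponentiation by squaring, this requires 4 multiplications. The key idea: if the exponent is even, square the half-power; if odd, multiply by the base once.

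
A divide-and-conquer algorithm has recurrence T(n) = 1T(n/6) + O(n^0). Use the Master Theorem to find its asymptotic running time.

Master Theorem for T(n) = 1T(n/6) + O(n^0):

a = 1, b = 6, c = 0
log_b(a) = log_6(1) = 0.0000

Case 2: c = 0 = log_6(1) = 0.0000
T(n) = O(n^0 log n) = O(log n)

For T(n) = 1T(n/6) + O(n^0): log_6(1) = 0.0000. This is Case 2 of the Master Theorem (c = log_b(a), equal work at all levels), giving O(log n).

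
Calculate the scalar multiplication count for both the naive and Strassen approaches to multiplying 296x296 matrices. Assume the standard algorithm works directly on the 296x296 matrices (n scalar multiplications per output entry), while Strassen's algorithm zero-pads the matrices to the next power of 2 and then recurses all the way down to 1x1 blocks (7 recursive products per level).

Matrix multiplication for 296x296 matrices:

Strassen's algorithm requires power-of-2 dimensions. Pad 296x296 to 512x512 (next power of 2).

Standard algorithm: 296^3 = 25934336 multiplications
Strassen's algorithm: 7^(log2(512)) = 7^9 = 40353607 multiplications
Difference: 25934336 - 40353607 = -14419271 (Strassen uses MORE here due to padding overhead — for small or just-over-power-of-2 n, padding can outweigh the per-level savings)

Standard: 25934336 multiplications (296^3). Strassen: 40353607 multiplications (7^9, after padding to 512x512). Strassen reduces 8 recursive multiplications to 7 at each level.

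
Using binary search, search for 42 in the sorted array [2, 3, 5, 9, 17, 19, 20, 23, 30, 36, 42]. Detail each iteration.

Binary search for 42 in [2, 3, 5, 9, 17, 19, 20, 23, 30, 36, 42]:

lo=0, hi=10, mid=5, arr[mid]=19 -> 19 < 42, search right half
lo=6, hi=10, mid=8, arr[mid]=30 -> 30 < 42, search right half
lo=9, hi=10, mid=9, arr[mid]=36 -> 36 < 42, search right half
lo=10, hi=10, mid=10, arr[mid]=42 -> Found target at index 10!

Binary search finds 42 at index 10 after 4 comparisons. The search repeatedly halves the search space by comparing with the middle element.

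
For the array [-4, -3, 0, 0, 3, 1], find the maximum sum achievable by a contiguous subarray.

Using Kadane's algorithm on [-4, -3, 0, 0, 3, 1]:

Scanning through the array:
Position 1 (value -3): max_ending_here = -3, max_so_far = -3
Position 2 (value 0): max_ending_here = 0, max_so_far = 0
Position 3 (value 0): max_ending_here = 0, max_so_far = 0
Position 4 (value 3): max_ending_here = 3, max_so_far = 3
Position 5 (value 1): max_ending_here = 4, max_so_far = 4

Maximum subarray: [0, 0, 3, 1]
Maximum sum: 4

The maximum subarray is [0, 0, 3, 1] with sum 4. This subarray runs from index 2 to index 5.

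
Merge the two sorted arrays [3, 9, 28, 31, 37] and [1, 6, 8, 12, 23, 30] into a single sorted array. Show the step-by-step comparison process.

Merging process:

Compare 3 vs 1: take 1 from right. Merged: [1]
Compare 3 vs 6: take 3 from left. Merged: [1, 3]
Compare 9 vs 6: take 6 from right. Merged: [1, 3, 6]
Compare 9 vs 8: take 8 from right. Merged: [1, 3, 6, 8]
Compare 9 vs 12: take 9 from left. Merged: [1, 3, 6, 8, 9]
Compare 28 vs 12: take 12 from right. Merged: [1, 3, 6, 8, 9, 12]
Compare 28 vs 23: take 23 from right. Merged: [1, 3, 6, 8, 9, 12, 23]
Compare 28 vs 30: take 28 from left. Merged: [1, 3, 6, 8, 9, 12, 23, 28]
Compare 31 vs 30: take 30 from right. Merged: [1, 3, 6, 8, 9, 12, 23, 28, 30]
Append remaining from left: [31, 37]. Merged: [1, 3, 6, 8, 9, 12, 23, 28, 30, 31, 37]

Final merged array: [1, 3, 6, 8, 9, 12, 23, 28, 30, 31, 37]
Total comparisons: 9

The merged array is [1, 3, 6, 8, 9, 12, 23, 28, 30, 31, 37], requiring 9 comparisons. The merge step runs in O(n) time where n is the total number of elements.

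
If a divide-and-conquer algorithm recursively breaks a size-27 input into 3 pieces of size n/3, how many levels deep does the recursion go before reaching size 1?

For divide and conquer with division factor 3:

Problem sizes at each level:
Level 0: 27
Level 1: 9
Level 2: 3
Level 3: 1

The root is level 0 and the size-1 base case is level 3 (the tree spans levels 0 through 3, i.e. 4 levels counting the root), so the depth is the number of divisions: log_3(27) = 3

The recursion tree depth is log_3(27) = 3. At each level, the problem size is divided by 3, so it takes 3 divisions to reduce to a base case of size 1. The algorithm makes 3 recursive calls at each level.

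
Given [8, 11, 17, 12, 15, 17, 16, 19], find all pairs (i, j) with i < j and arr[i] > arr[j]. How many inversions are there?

Finding inversions in [8, 11, 17, 12, 15, 17, 16, 19]:

(2, 3): arr[2]=17 > arr[3]=12
(2, 4): arr[2]=17 > arr[4]=15
(2, 6): arr[2]=17 > arr[6]=16
(5, 6): arr[5]=17 > arr[6]=16

Total inversions: 4

The array has 4 inversion(s): (2,3), (2,4), (2,6), (5,6). Each pair (i,j) satisfies i < j and arr[i] > arr[j].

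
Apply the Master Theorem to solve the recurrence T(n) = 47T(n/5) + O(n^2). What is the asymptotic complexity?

Master Theorem for T(n) = 47T(n/5) + O(n^2):

a = 47, b = 5, c = 2
log_b(a) = log_5(47) = 2.3922

Case 1: c = 2 < log_5(47) = 2.3922
T(n) = O(n^(log_5 47))

For T(n) = 47T(n/5) + O(n^2): log_5(47) = 2.3922. This is Case 1 of the Master Theorem (c < log_b(a), work dominated by leaves), giving O(n^(log_5 47)).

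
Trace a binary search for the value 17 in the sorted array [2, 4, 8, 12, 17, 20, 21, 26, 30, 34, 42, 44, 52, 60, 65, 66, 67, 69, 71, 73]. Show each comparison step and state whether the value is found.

Binary search for 17 in [2, 4, 8, 12, 17, 20, 21, 26, 30, 34, 42, 44, 52, 60, 65, 66, 67, 69, 71, 73]:

lo=0, hi=19, mid=9, arr[mid]=34 -> 34 > 17, search left half
lo=0, hi=8, mid=4, arr[mid]=17 -> Found target at index 4!

Binary search finds 17 at index 4 after 2 comparisons. The search repeatedly halves the search space by comparing with the middle element.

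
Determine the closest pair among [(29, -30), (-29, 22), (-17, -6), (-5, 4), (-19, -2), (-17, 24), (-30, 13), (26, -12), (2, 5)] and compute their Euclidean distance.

Computing all pairwise distances among 9 points:

d((29, -30), (-29, 22)) = 77.8974
d((29, -30), (-17, -6)) = 51.8845
d((29, -30), (-5, 4)) = 48.0833
d((29, -30), (-19, -2)) = 55.5698
d((29, -30), (-17, 24)) = 70.9366
d((29, -30), (-30, 13)) = 73.0068
d((29, -30), (26, -12)) = 18.2483
d((29, -30), (2, 5)) = 44.2041
d((-29, 22), (-17, -6)) = 30.4631
d((-29, 22), (-5, 4)) = 30.0
d((-29, 22), (-19, -2)) = 26.0
d((-29, 22), (-17, 24)) = 12.1655
d((-29, 22), (-30, 13)) = 9.0554
d((-29, 22), (26, -12)) = 64.6607
d((-29, 22), (2, 5)) = 35.3553
d((-17, -6), (-5, 4)) = 15.6205
d((-17, -6), (-19, -2)) = 4.4721 <-- minimum
d((-17, -6), (-17, 24)) = 30.0
d((-17, -6), (-30, 13)) = 23.0217
d((-17, -6), (26, -12)) = 43.4166
d((-17, -6), (2, 5)) = 21.9545
d((-5, 4), (-19, -2)) = 15.2315
d((-5, 4), (-17, 24)) = 23.3238
d((-5, 4), (-30, 13)) = 26.5707
d((-5, 4), (26, -12)) = 34.8855
d((-5, 4), (2, 5)) = 7.0711
d((-19, -2), (-17, 24)) = 26.0768
d((-19, -2), (-30, 13)) = 18.6011
d((-19, -2), (26, -12)) = 46.0977
d((-19, -2), (2, 5)) = 22.1359
d((-17, 24), (-30, 13)) = 17.0294
d((-17, 24), (26, -12)) = 56.0803
d((-17, 24), (2, 5)) = 26.8701
d((-30, 13), (26, -12)) = 61.327
d((-30, 13), (2, 5)) = 32.9848
d((26, -12), (2, 5)) = 29.4109

Closest pair: (-17, -6) and (-19, -2) with distance 4.4721

The closest pair is (-17, -6) and (-19, -2) with Euclidean distance 4.4721. For 9 points, brute-force pairwise comparison is shown above. For large n, the divide-and-conquer algorithm (sort by x, recurse on halves, check the dividing strip) achieves O(n log n).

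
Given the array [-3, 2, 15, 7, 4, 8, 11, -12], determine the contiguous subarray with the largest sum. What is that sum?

Using Kadane's algorithm on [-3, 2, 15, 7, 4, 8, 11, -12]:

Scanning through the array:
Position 1 (value 2): max_ending_here = 2, max_so_far = 2
Position 2 (value 15): max_ending_here = 17, max_so_far = 17
Position 3 (value 7): max_ending_here = 24, max_so_far = 24
Position 4 (value 4): max_ending_here = 28, max_so_far = 28
Position 5 (value 8): max_ending_here = 36, max_so_far = 36
Position 6 (value 11): max_ending_here = 47, max_so_far = 47
Position 7 (value -12): max_ending_here = 35, max_so_far = 47

Maximum subarray: [2, 15, 7, 4, 8, 11]
Maximum sum: 47

The maximum subarray is [2, 15, 7, 4, 8, 11] with sum 47. This subarray runs from index 1 to index 6.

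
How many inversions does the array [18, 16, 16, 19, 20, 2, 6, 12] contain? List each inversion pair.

Finding inversions in [18, 16, 16, 19, 20, 2, 6, 12]:

(0, 1): arr[0]=18 > arr[1]=16
(0, 2): arr[0]=18 > arr[2]=16
(0, 5): arr[0]=18 > arr[5]=2
(0, 6): arr[0]=18 > arr[6]=6
(0, 7): arr[0]=18 > arr[7]=12
(1, 5): arr[1]=16 > arr[5]=2
(1, 6): arr[1]=16 > arr[6]=6
(1, 7): arr[1]=16 > arr[7]=12
(2, 5): arr[2]=16 > arr[5]=2
(2, 6): arr[2]=16 > arr[6]=6
(2, 7): arr[2]=16 > arr[7]=12
(3, 5): arr[3]=19 > arr[5]=2
(3, 6): arr[3]=19 > arr[6]=6
(3, 7): arr[3]=19 > arr[7]=12
(4, 5): arr[4]=20 > arr[5]=2
(4, 6): arr[4]=20 > arr[6]=6
(4, 7): arr[4]=20 > arr[7]=12

Total inversions: 17

The array has 17 inversion(s): (0,1), (0,2), (0,5), (0,6), (0,7), (1,5), (1,6), (1,7), (2,5), (2,6), (2,7), (3,5), (3,6), (3,7), (4,5), (4,6), (4,7). Each pair (i,j) satisfies i < j and arr[i] > arr[j].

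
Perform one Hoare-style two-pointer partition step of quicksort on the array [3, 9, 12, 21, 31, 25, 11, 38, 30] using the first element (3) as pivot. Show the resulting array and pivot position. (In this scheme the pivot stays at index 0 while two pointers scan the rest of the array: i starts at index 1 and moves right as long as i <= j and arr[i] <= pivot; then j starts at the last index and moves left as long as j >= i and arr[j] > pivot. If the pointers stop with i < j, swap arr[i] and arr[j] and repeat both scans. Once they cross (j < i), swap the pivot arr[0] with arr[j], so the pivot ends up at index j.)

Hoare-style two-pointer partition with pivot = 3:

Initial array: [3, 9, 12, 21, 31, 25, 11, 38, 30]

Pointers start at i = 1, j = 8.
i ends at 1, j ends at 0: the pointers have crossed (j < i), so scanning stops.

j = 0, so swapping arr[0] with arr[j] leaves the pivot at position 0: [3, 9, 12, 21, 31, 25, 11, 38, 30]
Pivot position: 0

After partitioning with pivot 3, the array becomes [3, 9, 12, 21, 31, 25, 11, 38, 30]. The pivot is placed at index 0. All elements to the left of the pivot are <= 3, and all elements to the right are > 3.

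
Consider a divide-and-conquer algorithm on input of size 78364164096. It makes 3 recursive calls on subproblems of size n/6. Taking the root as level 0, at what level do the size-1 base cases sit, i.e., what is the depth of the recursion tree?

For divide and conquer with division factor 6:

Problem sizes at each level:
Level 0: 78364164096
Level 1: 13060694016
Level 2: 2176782336
Level 3: 362797056
Level 4: 60466176
Level 5: 10077696
Level 6: 1679616
Level 7: 279936
Level 8: 46656
Level 9: 7776
Level 10: 1296
Level 11: 216
Level 12: 36
Level 13: 6
Level 14: 1

The root is level 0 and the size-1 base case is level 14 (the tree spans levels 0 through 14, i.e. 15 levels counting the root), so the depth is the number of divisions: log_6(78364164096) = 14

The recursion tree depth is log_6(78364164096) = 14. At each level, the problem size is divided by 6, so it takes 14 divisions to reduce to a base case of size 1. The algorithm makes 3 recursive calls at each level.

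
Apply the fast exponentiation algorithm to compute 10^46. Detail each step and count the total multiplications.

Computing 10^46 by squaring (build up from 10^1; each line after the first costs one multiplication):

10^1 = 10
10^2 = (10^1)^2 = 10^2 = 100
10^4 = (10^2)^2 = 100^2 = 10000
10^5 = 10 * 10^4 = 10 * 10000 = 100000
10^10 = (10^5)^2 = 100000^2 = 10000000000
10^11 = 10 * 10^10 = 10 * 10000000000 = 100000000000
10^22 = (10^11)^2 = 100000000000^2 = 10000000000000000000000
10^23 = 10 * 10^22 = 10 * 10000000000000000000000 = 100000000000000000000000
10^46 = (10^23)^2 = 100000000000000000000000^2 = 10000000000000000000000000000000000000000000000

Result: 10000000000000000000000000000000000000000000000
Multiplications needed: 8 (8 lines after 10^1)

10^46 = 10000000000000000000000000000000000000000000000. Using exponentiation by squaring, this requires 8 multiplications. The key idea: if the exponent is even, square the half-power; if odd, multiply by the base once.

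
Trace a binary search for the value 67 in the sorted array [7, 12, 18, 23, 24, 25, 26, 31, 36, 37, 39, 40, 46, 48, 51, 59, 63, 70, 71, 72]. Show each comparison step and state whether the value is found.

Binary search for 67 in [7, 12, 18, 23, 24, 25, 26, 31, 36, 37, 39, 40, 46, 48, 51, 59, 63, 70, 71, 72]:

lo=0, hi=19, mid=9, arr[mid]=37 -> 37 < 67, search right half
lo=10, hi=19, mid=14, arr[mid]=51 -> 51 < 67, search right half
lo=15, hi=19, mid=17, arr[mid]=70 -> 70 > 67, search left half
lo=15, hi=16, mid=15, arr[mid]=59 -> 59 < 67, search right half
lo=16, hi=16, mid=16, arr[mid]=63 -> 63 < 67, search right half
lo=17 > hi=16, target 67 not found

Binary search determines that 67 is not in the array after 5 comparisons. The search space was exhausted without finding the target.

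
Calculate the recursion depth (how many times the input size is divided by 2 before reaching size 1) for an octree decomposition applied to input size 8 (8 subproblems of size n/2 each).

For divide and conquer with division factor 2:

Problem sizes at each level:
Level 0: 8
Level 1: 4
Level 2: 2
Level 3: 1

The root is level 0 and the size-1 base case is level 3 (the tree spans levels 0 through 3, i.e. 4 levels counting the root), so the depth is the number of divisions: log_2(8) = 3

The recursion tree depth is log_2(8) = 3. At each level, the problem size is divided by 2, so it takes 3 divisions to reduce to a base case of size 1. The algorithm makes 8 recursive calls at each level.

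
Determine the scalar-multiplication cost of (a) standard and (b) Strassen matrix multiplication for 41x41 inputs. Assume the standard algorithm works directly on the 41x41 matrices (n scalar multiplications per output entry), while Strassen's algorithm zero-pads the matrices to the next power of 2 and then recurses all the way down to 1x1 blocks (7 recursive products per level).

Matrix multiplication for 41x41 matrices:

Strassen's algorithm requires power-of-2 dimensions. Pad 41x41 to 64x64 (next power of 2).

Standard algorithm: 41^3 = 68921 multiplications
Strassen's algorithm: 7^(log2(64)) = 7^6 = 117649 multiplications
Difference: 68921 - 117649 = -48728 (Strassen uses MORE here due to padding overhead — for small or just-over-power-of-2 n, padding can outweigh the per-level savings)

Standard: 68921 multiplications (41^3). Strassen: 117649 multiplications (7^6, after padding to 64x64). Strassen reduces 8 recursive multiplications to 7 at each level.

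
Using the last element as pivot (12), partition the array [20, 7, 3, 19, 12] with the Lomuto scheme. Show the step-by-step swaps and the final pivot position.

Lomuto partition with pivot = 12:

Initial array: [20, 7, 3, 19, 12]

arr[0]=20 > 12: no swap
arr[1]=7 <= 12: swap with position 0, array becomes [7, 20, 3, 19, 12]
arr[2]=3 <= 12: swap with position 1, array becomes [7, 3, 20, 19, 12]
arr[3]=19 > 12: no swap

Place pivot at position 2: [7, 3, 12, 19, 20]
Pivot position: 2

After partitioning with pivot 12, the array becomes [7, 3, 12, 19, 20]. The pivot is placed at index 2. All elements to the left of the pivot are <= 12, and all elements to the right are > 12.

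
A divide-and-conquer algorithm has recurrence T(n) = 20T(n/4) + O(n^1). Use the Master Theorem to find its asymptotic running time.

Master Theorem for T(n) = 20T(n/4) + O(n^1):

a = 20, b = 4, c = 1
log_b(a) = log_4(20) = 2.1610

Case 1: c = 1 < log_4(20) = 2.1610
T(n) = O(n^(log_4 20))

For T(n) = 20T(n/4) + O(n^1): log_4(20) = 2.1610. This is Case 1 of the Master Theorem (c < log_b(a), work dominated by leaves), giving O(n^(log_4 20)).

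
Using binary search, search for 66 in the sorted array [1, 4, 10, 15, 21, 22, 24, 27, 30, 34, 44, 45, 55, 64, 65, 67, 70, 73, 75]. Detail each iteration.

Binary search for 66 in [1, 4, 10, 15, 21, 22, 24, 27, 30, 34, 44, 45, 55, 64, 65, 67, 70, 73, 75]:

lo=0, hi=18, mid=9, arr[mid]=34 -> 34 < 66, search right half
lo=10, hi=18, mid=14, arr[mid]=65 -> 65 < 66, search right half
lo=15, hi=18, mid=16, arr[mid]=70 -> 70 > 66, search left half
lo=15, hi=15, mid=15, arr[mid]=67 -> 67 > 66, search left half
lo=15 > hi=14, target 66 not found

Binary search determines that 66 is not in the array after 4 comparisons. The search space was exhausted without finding the target.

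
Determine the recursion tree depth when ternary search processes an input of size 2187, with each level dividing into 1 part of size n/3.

For divide and conquer with division factor 3:

Problem sizes at each level:
Level 0: 2187
Level 1: 729
Level 2: 243
Level 3: 81
Level 4: 27
Level 5: 9
Level 6: 3
Level 7: 1

The root is level 0 and the size-1 base case is level 7 (the tree spans levels 0 through 7, i.e. 8 levels counting the root), so the depth is the number of divisions: log_3(2187) = 7

The recursion tree depth is log_3(2187) = 7. At each level, the problem size is divided by 3, so it takes 7 divisions to reduce to a base case of size 1. The algorithm makes 1 recursive call at each level.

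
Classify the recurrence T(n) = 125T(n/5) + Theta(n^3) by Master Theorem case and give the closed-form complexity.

Master Theorem for T(n) = 125T(n/5) + O(n^3):

a = 125, b = 5, c = 3
log_b(a) = log_5(125) = 3.0000

Case 2: c = 3 = log_5(125) = 3.0000
T(n) = O(n^3 log n) = O(n^3 log n)

For T(n) = 125T(n/5) + O(n^3): log_5(125) = 3.0000. This is Case 2 of the Master Theorem (c = log_b(a), equal work at all levels), giving O(n^3 log n).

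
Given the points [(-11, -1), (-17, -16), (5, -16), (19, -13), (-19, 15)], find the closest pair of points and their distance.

Computing all pairwise distances among 5 points:

d((-11, -1), (-17, -16)) = 16.1555
d((-11, -1), (5, -16)) = 21.9317
d((-11, -1), (19, -13)) = 32.311
d((-11, -1), (-19, 15)) = 17.8885
d((-17, -16), (5, -16)) = 22.0
d((-17, -16), (19, -13)) = 36.1248
d((-17, -16), (-19, 15)) = 31.0644
d((5, -16), (19, -13)) = 14.3178 <-- minimum
d((5, -16), (-19, 15)) = 39.2046
d((19, -13), (-19, 15)) = 47.2017

Closest pair: (5, -16) and (19, -13) with distance 14.3178

The closest pair is (5, -16) and (19, -13) with Euclidean distance 14.3178. For 5 points, brute-force pairwise comparison is shown above. For large n, the divide-and-conquer algorithm (sort by x, recurse on halves, check the dividing strip) achieves O(n log n).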